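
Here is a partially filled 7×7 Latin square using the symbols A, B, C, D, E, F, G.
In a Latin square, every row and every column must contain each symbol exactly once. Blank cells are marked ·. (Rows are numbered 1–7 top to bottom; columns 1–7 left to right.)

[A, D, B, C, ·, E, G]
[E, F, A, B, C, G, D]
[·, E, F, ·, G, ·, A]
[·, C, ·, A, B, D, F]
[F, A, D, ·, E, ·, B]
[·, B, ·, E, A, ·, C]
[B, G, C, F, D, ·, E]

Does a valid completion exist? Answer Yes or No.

Yes

No row or column among the givens repeats a symbol, and propagating forced cells runs into no contradiction.
One valid completion exists (for instance, A D B C F E G / E F A B C G D / C E F D G B A / G C E A B D F / F A D G E C B / D B G E A F C / B G C F D A E).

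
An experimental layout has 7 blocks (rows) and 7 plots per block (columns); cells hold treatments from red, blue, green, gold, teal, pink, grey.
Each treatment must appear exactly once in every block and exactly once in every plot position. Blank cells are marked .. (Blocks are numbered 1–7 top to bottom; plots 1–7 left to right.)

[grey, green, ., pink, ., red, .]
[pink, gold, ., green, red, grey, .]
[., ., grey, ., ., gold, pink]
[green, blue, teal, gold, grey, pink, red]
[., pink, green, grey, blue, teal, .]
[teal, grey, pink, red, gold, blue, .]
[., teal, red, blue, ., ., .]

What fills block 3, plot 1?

blue

Block 1, plot 5: block 1 has {red, green, pink, grey} and plot 5 has {red, blue, gold, grey}, leaving only teal.
Block 2, plot 3: block 2 has {red, green, gold, pink, grey} and plot 3 has {red, green, teal, pink, grey}, leaving only blue.
Block 1, plot 3: block 1 has {red, green, teal, pink, grey} and plot 3 has {red, blue, green, teal, pink, grey}, leaving only gold.
Block 1, plot 7: block 1 has {red, green, gold, teal, pink, grey} and plot 7 has {red, pink}, leaving only blue.
Block 2, plot 7: block 2 has {red, blue, green, gold, pink, grey} and plot 7 has {red, blue, pink}, leaving only teal.
Block 3, plot 2: block 3 has {gold, pink, grey} and plot 2 has {blue, green, gold, teal, pink, grey}, leaving only red.
Block 3 already has {red, gold, pink, grey} and plot 1 already has {green, teal, pink, grey}, so block 3, plot 1 must be blue.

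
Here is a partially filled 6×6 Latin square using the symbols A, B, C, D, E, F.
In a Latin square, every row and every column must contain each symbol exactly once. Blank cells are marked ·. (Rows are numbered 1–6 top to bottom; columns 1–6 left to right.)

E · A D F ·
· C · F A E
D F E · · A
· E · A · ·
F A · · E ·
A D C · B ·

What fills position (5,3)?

B

Row 1, column 2: row 1 has {A, D, E, F} and column 2 has {A, C, D, E, F}, leaving only B.
Row 1, column 6: row 1 has {A, B, D, E, F} and column 6 has {A, E}, leaving only C.
Row 2, column 1: row 2 has {A, C, E, F} and column 1 has {A, D, E, F}, leaving only B.
Row 2, column 3: row 2 has {A, B, C, E, F} and column 3 has {A, C, E}, leaving only D.
Row 5 already has {A, E, F} and column 3 already has {A, C, D, E}, so row 5, column 3 must be B.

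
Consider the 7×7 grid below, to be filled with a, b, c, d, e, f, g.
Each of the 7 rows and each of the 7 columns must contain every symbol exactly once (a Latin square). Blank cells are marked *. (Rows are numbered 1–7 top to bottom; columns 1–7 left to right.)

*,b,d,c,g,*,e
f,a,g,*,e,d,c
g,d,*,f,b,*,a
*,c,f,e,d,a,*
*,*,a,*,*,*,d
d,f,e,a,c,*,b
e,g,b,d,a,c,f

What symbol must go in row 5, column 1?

Row 1, column 1: row 1 has {b, c, d, e, g} and column 1 has {d, e, f, g}, leaving only a.
Row 1, column 6: row 1 has {a, b, c, d, e, g} and column 6 has {a, c, d}, leaving only f.
Row 2, column 4: row 2 has {a, c, d, e, f, g} and column 4 has {a, c, d, e, f}, leaving only b.
Row 3, column 3: row 3 has {a, b, d, f, g} and column 3 has {a, b, d, e, f, g}, leaving only c.
Row 3, column 6: row 3 has {a, b, c, d, f, g} and column 6 has {a, c, d, f}, leaving only e.
Row 4, column 1: row 4 has {a, c, d, e, f} and column 1 has {a, d, e, f, g}, leaving only b.
Row 5 already has {a, d} and column 1 already has {a, b, d, e, f, g}, so row 5, column 1 must be c.

c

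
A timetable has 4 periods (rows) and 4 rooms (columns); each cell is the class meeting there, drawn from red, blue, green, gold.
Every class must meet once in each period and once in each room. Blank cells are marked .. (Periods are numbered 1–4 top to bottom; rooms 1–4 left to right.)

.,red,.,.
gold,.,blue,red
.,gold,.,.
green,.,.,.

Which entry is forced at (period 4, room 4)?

gold

Period 1, room 1: period 1 has {red} and room 1 has {green, gold}, leaving only blue.
Period 2, room 2: period 2 has {red, blue, gold} and room 2 has {red, gold}, leaving only green.
Period 3, room 1: period 3 has {gold} and room 1 has {blue, green, gold}, leaving only red.
Period 3, room 3: period 3 has {red, gold} and room 3 has {blue}, leaving only green.
Period 1, room 3: period 1 has {red, blue} and room 3 has {blue, green}, leaving only gold.
Period 1, room 4: period 1 has {red, blue, gold} and room 4 has {red}, leaving only green.
Period 3, room 4: period 3 has {red, green, gold} and room 4 has {red, green}, leaving only blue.
Period 4 already has {green} and room 4 already has {red, blue, green}, so period 4, room 4 must be gold.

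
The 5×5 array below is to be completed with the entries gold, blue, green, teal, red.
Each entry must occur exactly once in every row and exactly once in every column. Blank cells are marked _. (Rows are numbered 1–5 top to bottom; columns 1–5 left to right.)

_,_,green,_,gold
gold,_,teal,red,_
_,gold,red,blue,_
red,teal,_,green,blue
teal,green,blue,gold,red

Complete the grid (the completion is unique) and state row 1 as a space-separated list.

blue red green teal gold

Row 1, column 1: row 1 has {gold, green} and column 1 has {gold, teal, red}, leaving only blue.
Row 1, column 2: row 1 has {gold, blue, green} and column 2 has {gold, green, teal}, leaving only red.
Row 1, column 4: row 1 has {gold, blue, green, red} and column 4 has {gold, blue, green, red}, leaving only teal.
So row 1 reads: blue red green teal gold.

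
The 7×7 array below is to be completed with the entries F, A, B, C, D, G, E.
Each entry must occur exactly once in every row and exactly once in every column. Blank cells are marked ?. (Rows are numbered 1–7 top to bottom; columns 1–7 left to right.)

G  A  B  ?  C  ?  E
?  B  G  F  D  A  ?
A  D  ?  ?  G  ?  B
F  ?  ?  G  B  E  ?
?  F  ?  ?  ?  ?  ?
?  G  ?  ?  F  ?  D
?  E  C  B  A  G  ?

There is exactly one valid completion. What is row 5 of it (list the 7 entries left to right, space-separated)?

Row 5, column 5: row 5 has {F} and column 5 has {F, A, B, C, D, G}, leaving only E.
Row 1, column 4: row 1 has {A, B, C, G, E} and column 4 has {F, B, G}, leaving only D.
Row 1, column 6: row 1 has {A, B, C, D, G, E} and column 6 has {A, G, E}, leaving only F.
Row 2, column 7: row 2 has {F, A, B, D, G} and column 7 has {B, D, E}, leaving only C.
Row 2, column 1: row 2 has {F, A, B, C, D, G} and column 1 has {F, A, G}, leaving only E.
Row 3, column 6: row 3 has {A, B, D, G} and column 6 has {F, A, G, E}, leaving only C.
Row 3, column 4: row 3 has {A, B, C, D, G} and column 4 has {F, B, D, G}, leaving only E.
Row 3, column 3: row 3 has {A, B, C, D, G, E} and column 3 has {B, C, G}, leaving only F.
Row 4, column 2: row 4 has {F, B, G, E} and column 2 has {F, A, B, D, G, E}, leaving only C.
Row 4, column 7: row 4 has {F, B, C, G, E} and column 7 has {B, C, D, E}, leaving only A.
Row 5, column 7: row 5 has {F, E} and column 7 has {A, B, C, D, E}, leaving only G.
Row 4, column 3: row 4 has {F, A, B, C, G, E} and column 3 has {F, B, C, G}, leaving only D.
Row 5, column 3: row 5 has {F, G, E} and column 3 has {F, B, C, D, G}, leaving only A.
Row 5, column 4: row 5 has {F, A, G, E} and column 4 has {F, B, D, G, E}, leaving only C.
Row 6, column 3: row 6 has {F, D, G} and column 3 has {F, A, B, C, D, G}, leaving only E.
Row 6, column 4: row 6 has {F, D, G, E} and column 4 has {F, B, C, D, G, E}, leaving only A.
Row 6, column 6: row 6 has {F, A, D, G, E} and column 6 has {F, A, C, G, E}, leaving only B.
Row 5, column 6: row 5 has {F, A, C, G, E} and column 6 has {F, A, B, C, G, E}, leaving only D.
Row 5, column 1: row 5 has {F, A, C, D, G, E} and column 1 has {F, A, G, E}, leaving only B.
So row 5 reads: B F A C E D G.

B F A C E D G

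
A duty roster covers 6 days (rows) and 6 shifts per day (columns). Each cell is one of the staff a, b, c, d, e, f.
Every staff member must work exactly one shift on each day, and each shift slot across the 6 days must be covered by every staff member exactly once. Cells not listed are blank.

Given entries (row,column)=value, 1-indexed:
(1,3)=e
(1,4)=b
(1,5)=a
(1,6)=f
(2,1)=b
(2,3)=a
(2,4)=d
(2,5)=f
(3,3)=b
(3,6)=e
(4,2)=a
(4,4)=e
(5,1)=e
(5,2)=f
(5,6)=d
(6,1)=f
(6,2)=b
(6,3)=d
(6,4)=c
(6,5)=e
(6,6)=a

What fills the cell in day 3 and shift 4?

Day 2, shift 6: day 2 has {a, b, d, f} and shift 6 has {a, d, e, f}, leaving only c.
Day 2, shift 2: day 2 has {a, b, c, d, f} and shift 2 has {a, b, f}, leaving only e.
Day 4, shift 6: day 4 has {a, e} and shift 6 has {a, c, d, e, f}, leaving only b.
Day 5, shift 3: day 5 has {d, e, f} and shift 3 has {a, b, d, e}, leaving only c.
Day 4, shift 3: day 4 has {a, b, e} and shift 3 has {a, b, c, d, e}, leaving only f.
Day 5, shift 4: day 5 has {c, d, e, f} and shift 4 has {b, c, d, e}, leaving only a.
Day 3 already has {b, e} and shift 4 already has {a, b, c, d, e}, so day 3, shift 4 must be f.

f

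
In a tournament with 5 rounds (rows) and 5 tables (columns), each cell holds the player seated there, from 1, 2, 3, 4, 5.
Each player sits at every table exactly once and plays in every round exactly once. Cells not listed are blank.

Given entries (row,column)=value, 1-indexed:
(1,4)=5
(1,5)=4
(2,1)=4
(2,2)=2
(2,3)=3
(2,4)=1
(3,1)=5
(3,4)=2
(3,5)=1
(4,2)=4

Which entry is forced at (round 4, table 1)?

Round 2, table 5: round 2 has {1, 2, 3, 4} and table 5 has {1, 4}, leaving only 5.
Round 3, table 2: round 3 has {1, 2, 5} and table 2 has {2, 4}, leaving only 3.
Round 1, table 2: round 1 has {4, 5} and table 2 has {2, 3, 4}, leaving only 1.
Round 1, table 3: round 1 has {1, 4, 5} and table 3 has {3}, leaving only 2.
Round 1, table 1: round 1 has {1, 2, 4, 5} and table 1 has {4, 5}, leaving only 3.
Round 3, table 3: round 3 has {1, 2, 3, 5} and table 3 has {2, 3}, leaving only 4.
Round 4, table 4: round 4 has {4} and table 4 has {1, 2, 5}, leaving only 3.
Round 4, table 5: round 4 has {3, 4} and table 5 has {1, 4, 5}, leaving only 2.
Round 4 already has {2, 3, 4} and table 1 already has {3, 4, 5}, so round 4, table 1 must be 1.

1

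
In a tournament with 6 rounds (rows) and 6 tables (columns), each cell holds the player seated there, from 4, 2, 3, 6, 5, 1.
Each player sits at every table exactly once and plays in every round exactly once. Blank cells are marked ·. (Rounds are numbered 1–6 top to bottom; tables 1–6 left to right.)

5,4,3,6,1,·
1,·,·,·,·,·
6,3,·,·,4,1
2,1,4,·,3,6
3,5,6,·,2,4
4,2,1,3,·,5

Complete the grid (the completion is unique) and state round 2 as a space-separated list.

Round 2, table 2: round 2 has {1} and table 2 has {4, 2, 3, 5, 1}, leaving only 6.
Round 2, table 5: round 2 has {6, 1} and table 5 has {4, 2, 3, 1}, leaving only 5.
Round 2, table 3: round 2 has {6, 5, 1} and table 3 has {4, 3, 6, 1}, leaving only 2.
Round 2, table 4: round 2 has {2, 6, 5, 1} and table 4 has {3, 6}, leaving only 4.
Round 2, table 6: round 2 has {4, 2, 6, 5, 1} and table 6 has {4, 6, 5, 1}, leaving only 3.
So round 2 reads: 1 6 2 4 5 3.

1 6 2 4 5 3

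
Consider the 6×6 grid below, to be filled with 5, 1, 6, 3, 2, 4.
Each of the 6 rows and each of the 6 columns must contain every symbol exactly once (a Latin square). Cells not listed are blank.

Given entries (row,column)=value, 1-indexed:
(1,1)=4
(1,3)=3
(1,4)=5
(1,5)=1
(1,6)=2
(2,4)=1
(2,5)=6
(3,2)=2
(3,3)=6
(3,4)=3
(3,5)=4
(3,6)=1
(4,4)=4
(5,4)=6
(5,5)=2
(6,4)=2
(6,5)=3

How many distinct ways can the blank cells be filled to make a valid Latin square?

12

Row 1, column 2: eliminating its row and column leaves {6}.
Row 2, column 1: eliminating its row and column leaves {5, 3, 2}.
Row 2, column 2: eliminating its row and column leaves {5, 3, 4}.
Row 2, column 3: eliminating its row and column leaves {5, 2, 4}.
Row 2, column 6: eliminating its row and column leaves {5, 3, 4}.
Row 3, column 1: eliminating its row and column leaves {5}.
Row 4, column 1: eliminating its row and column leaves {5, 1, 6, 3, 2}.
Row 4, column 2: eliminating its row and column leaves {5, 1, 6, 3}.
Row 4, column 3: eliminating its row and column leaves {5, 1, 2}.
Row 4, column 5: eliminating its row and column leaves {5}.
Row 4, column 6: eliminating its row and column leaves {5, 6, 3}.
Row 5, column 1: eliminating its row and column leaves {5, 1, 3}.
Row 5, column 2: eliminating its row and column leaves {5, 1, 3, 4}.
Row 5, column 3: eliminating its row and column leaves {5, 1, 4}.
Row 5, column 6: eliminating its row and column leaves {5, 3, 4}.
Row 6, column 1: eliminating its row and column leaves {5, 1, 6}.
Row 6, column 2: eliminating its row and column leaves {5, 1, 6, 4}.
Row 6, column 3: eliminating its row and column leaves {5, 1, 4}.
Row 6, column 6: eliminating its row and column leaves {5, 6, 4}.
Enumerating the assignments across these blanks that avoid any row or column repeat gives 12 completions.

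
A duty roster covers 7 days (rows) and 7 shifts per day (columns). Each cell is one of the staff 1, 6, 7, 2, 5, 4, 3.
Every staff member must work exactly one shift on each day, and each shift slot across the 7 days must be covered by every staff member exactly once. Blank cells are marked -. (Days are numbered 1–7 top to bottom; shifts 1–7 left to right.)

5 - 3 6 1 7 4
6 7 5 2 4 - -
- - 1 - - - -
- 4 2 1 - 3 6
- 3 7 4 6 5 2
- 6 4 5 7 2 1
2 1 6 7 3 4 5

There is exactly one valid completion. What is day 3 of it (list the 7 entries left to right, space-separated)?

4 5 1 3 2 6 7

Day 3, shift 4: day 3 has {1} and shift 4 has {1, 6, 7, 2, 5, 4}, leaving only 3.
Day 3, shift 6: day 3 has {1, 3} and shift 6 has {7, 2, 5, 4, 3}, leaving only 6.
Day 3, shift 7: day 3 has {1, 6, 3} and shift 7 has {1, 6, 2, 5, 4}, leaving only 7.
Day 3, shift 1: day 3 has {1, 6, 7, 3} and shift 1 has {6, 2, 5}, leaving only 4.
Day 1, shift 2: day 1 has {1, 6, 7, 5, 4, 3} and shift 2 has {1, 6, 7, 4, 3}, leaving only 2.
Day 3, shift 2: day 3 has {1, 6, 7, 4, 3} and shift 2 has {1, 6, 7, 2, 4, 3}, leaving only 5.
Day 3, shift 5: day 3 has {1, 6, 7, 5, 4, 3} and shift 5 has {1, 6, 7, 4, 3}, leaving only 2.
So day 3 reads: 4 5 1 3 2 6 7.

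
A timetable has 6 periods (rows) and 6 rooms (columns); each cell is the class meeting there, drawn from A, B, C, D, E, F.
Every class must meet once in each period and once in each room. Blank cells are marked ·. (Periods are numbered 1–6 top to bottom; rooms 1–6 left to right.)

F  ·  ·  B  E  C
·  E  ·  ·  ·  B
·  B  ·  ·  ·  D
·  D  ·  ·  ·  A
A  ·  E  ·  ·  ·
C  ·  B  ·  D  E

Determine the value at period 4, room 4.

E

Period 1, room 2: period 1 has {B, C, E, F} and room 2 has {B, D, E}, leaving only A.
Period 1, room 3: period 1 has {A, B, C, E, F} and room 3 has {B, E}, leaving only D.
Period 2, room 1: period 2 has {B, E} and room 1 has {A, C, F}, leaving only D.
Period 3, room 1: period 3 has {B, D} and room 1 has {A, C, D, F}, leaving only E.
Period 4, room 1: period 4 has {A, D} and room 1 has {A, C, D, E, F}, leaving only B.
Period 5, room 6: period 5 has {A, E} and room 6 has {A, B, C, D, E}, leaving only F.
Period 5, room 2: period 5 has {A, E, F} and room 2 has {A, B, D, E}, leaving only C.
Period 5, room 4: period 5 has {A, C, E, F} and room 4 has {B}, leaving only D.
Period 5, room 5: period 5 has {A, C, D, E, F} and room 5 has {D, E}, leaving only B.
Period 6, room 2: period 6 has {B, C, D, E} and room 2 has {A, B, C, D, E}, leaving only F.
Period 6, room 4: period 6 has {B, C, D, E, F} and room 4 has {B, D}, leaving only A.
Period 4, room 4 is narrowed to {C, E, F}.
If it were C, then period 3, room 4 would be left with no valid symbol.
If it were F, then period 3, room 4 would be left with no valid symbol.
So period 4, room 4 must be E.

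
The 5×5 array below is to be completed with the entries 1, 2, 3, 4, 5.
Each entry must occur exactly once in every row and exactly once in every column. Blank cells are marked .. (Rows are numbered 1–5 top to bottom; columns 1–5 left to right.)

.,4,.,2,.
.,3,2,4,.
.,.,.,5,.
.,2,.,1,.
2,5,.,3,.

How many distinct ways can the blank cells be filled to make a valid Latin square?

6

Row 1, column 1: eliminating its row and column leaves {1, 3, 5}.
Row 1, column 3: eliminating its row and column leaves {1, 3, 5}.
Row 1, column 5: eliminating its row and column leaves {1, 3, 5}.
Row 2, column 1: eliminating its row and column leaves {1, 5}.
Row 2, column 5: eliminating its row and column leaves {1, 5}.
Row 3, column 1: eliminating its row and column leaves {1, 3, 4}.
Row 3, column 2: eliminating its row and column leaves {1}.
Row 3, column 3: eliminating its row and column leaves {1, 3, 4}.
Row 3, column 5: eliminating its row and column leaves {1, 2, 3, 4}.
Row 4, column 1: eliminating its row and column leaves {3, 4, 5}.
Row 4, column 3: eliminating its row and column leaves {3, 4, 5}.
Row 4, column 5: eliminating its row and column leaves {3, 4, 5}.
Row 5, column 3: eliminating its row and column leaves {1, 4}.
Row 5, column 5: eliminating its row and column leaves {1, 4}.
Enumerating the assignments across these blanks that avoid any row or column repeat gives 6 completions.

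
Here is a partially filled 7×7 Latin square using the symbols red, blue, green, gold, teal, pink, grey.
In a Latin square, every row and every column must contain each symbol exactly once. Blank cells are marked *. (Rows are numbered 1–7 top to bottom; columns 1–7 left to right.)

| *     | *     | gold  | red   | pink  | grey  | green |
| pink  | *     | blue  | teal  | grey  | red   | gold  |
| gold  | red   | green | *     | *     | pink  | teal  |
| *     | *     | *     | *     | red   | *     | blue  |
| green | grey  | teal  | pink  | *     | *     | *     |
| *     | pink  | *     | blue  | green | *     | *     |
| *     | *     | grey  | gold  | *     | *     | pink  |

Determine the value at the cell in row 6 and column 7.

Row 2, column 2: row 2 has {red, blue, gold, teal, pink, grey} and column 2 has {red, pink, grey}, leaving only green.
Row 3, column 4: row 3 has {red, green, gold, teal, pink} and column 4 has {red, blue, gold, teal, pink}, leaving only grey.
Row 3, column 5: row 3 has {red, green, gold, teal, pink, grey} and column 5 has {red, green, pink, grey}, leaving only blue.
Row 4, column 3: row 4 has {red, blue} and column 3 has {blue, green, gold, teal, grey}, leaving only pink.
Row 4, column 4: row 4 has {red, blue, pink} and column 4 has {red, blue, gold, teal, pink, grey}, leaving only green.
Row 5, column 5: row 5 has {green, teal, pink, grey} and column 5 has {red, blue, green, pink, grey}, leaving only gold.
Row 5, column 6: row 5 has {green, gold, teal, pink, grey} and column 6 has {red, pink, grey}, leaving only blue.
Row 5, column 7: row 5 has {blue, green, gold, teal, pink, grey} and column 7 has {blue, green, gold, teal, pink}, leaving only red.
Row 6 already has {blue, green, pink} and column 7 already has {red, blue, green, gold, teal, pink}, so row 6, column 7 must be grey.

grey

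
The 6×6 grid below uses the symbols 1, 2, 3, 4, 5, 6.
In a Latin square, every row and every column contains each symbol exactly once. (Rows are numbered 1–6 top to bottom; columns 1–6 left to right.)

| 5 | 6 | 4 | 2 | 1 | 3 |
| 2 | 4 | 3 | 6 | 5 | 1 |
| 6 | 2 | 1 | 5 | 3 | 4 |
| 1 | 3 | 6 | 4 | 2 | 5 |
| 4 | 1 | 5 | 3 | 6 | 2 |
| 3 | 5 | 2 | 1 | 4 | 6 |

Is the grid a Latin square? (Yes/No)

Yes

Each row is a permutation of the 6 symbols, and so is each column.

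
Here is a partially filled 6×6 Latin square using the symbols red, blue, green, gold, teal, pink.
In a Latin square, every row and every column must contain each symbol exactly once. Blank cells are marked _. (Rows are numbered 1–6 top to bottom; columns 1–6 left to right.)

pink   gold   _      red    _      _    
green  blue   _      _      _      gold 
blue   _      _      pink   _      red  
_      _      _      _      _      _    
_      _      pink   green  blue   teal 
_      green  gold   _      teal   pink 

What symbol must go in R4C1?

Row 1, column 5: row 1 has {red, gold, pink} and column 5 has {blue, teal}, leaving only green.
Row 1, column 6: row 1 has {red, green, gold, pink} and column 6 has {red, gold, teal, pink}, leaving only blue.
Row 1, column 3: row 1 has {red, blue, green, gold, pink} and column 3 has {gold, pink}, leaving only teal.
Row 2, column 3: row 2 has {blue, green, gold} and column 3 has {gold, teal, pink}, leaving only red.
Row 2, column 4: row 2 has {red, blue, green, gold} and column 4 has {red, green, pink}, leaving only teal.
Row 2, column 5: row 2 has {red, blue, green, gold, teal} and column 5 has {blue, green, teal}, leaving only pink.
Row 3, column 2: row 3 has {red, blue, pink} and column 2 has {blue, green, gold}, leaving only teal.
Row 3, column 3: row 3 has {red, blue, teal, pink} and column 3 has {red, gold, teal, pink}, leaving only green.
Row 3, column 5: row 3 has {red, blue, green, teal, pink} and column 5 has {blue, green, teal, pink}, leaving only gold.
Row 4, column 3: row 4 has {} and column 3 has {red, green, gold, teal, pink}, leaving only blue.
Row 4, column 4: row 4 has {blue} and column 4 has {red, green, teal, pink}, leaving only gold.
Row 4, column 5: row 4 has {blue, gold} and column 5 has {blue, green, gold, teal, pink}, leaving only red.
Row 4 already has {red, blue, gold} and column 1 already has {blue, green, pink}, so row 4, column 1 must be teal.

teal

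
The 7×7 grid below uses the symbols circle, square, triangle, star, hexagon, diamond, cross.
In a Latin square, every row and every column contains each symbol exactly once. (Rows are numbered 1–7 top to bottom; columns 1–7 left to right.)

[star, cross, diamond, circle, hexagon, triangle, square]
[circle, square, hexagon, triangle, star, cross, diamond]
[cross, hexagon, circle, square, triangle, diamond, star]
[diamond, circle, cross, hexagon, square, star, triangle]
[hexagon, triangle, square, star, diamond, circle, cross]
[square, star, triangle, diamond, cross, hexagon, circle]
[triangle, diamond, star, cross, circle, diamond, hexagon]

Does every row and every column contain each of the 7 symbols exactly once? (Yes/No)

No

Row 7 contains diamond twice (at columns 2 and 6), so it is not a permutation.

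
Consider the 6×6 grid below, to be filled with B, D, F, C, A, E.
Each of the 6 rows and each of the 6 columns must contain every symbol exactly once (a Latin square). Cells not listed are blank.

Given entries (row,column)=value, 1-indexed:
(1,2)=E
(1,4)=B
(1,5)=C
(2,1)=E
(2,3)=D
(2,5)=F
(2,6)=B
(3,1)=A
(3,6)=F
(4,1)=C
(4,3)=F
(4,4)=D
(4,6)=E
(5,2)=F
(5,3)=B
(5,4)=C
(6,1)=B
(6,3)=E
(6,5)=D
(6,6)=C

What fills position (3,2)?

D

Row 1, column 3: row 1 has {B, C, E} and column 3 has {B, D, F, E}, leaving only A.
Row 1, column 6: row 1 has {B, C, A, E} and column 6 has {B, F, C, E}, leaving only D.
Row 1, column 1: row 1 has {B, D, C, A, E} and column 1 has {B, C, A, E}, leaving only F.
Row 2, column 4: row 2 has {B, D, F, E} and column 4 has {B, D, C}, leaving only A.
Row 2, column 2: row 2 has {B, D, F, A, E} and column 2 has {F, E}, leaving only C.
Row 3, column 3: row 3 has {F, A} and column 3 has {B, D, F, A, E}, leaving only C.
Row 3, column 4: row 3 has {F, C, A} and column 4 has {B, D, C, A}, leaving only E.
Row 3, column 5: row 3 has {F, C, A, E} and column 5 has {D, F, C}, leaving only B.
Row 3 already has {B, F, C, A, E} and column 2 already has {F, C, E}, so row 3, column 2 must be D.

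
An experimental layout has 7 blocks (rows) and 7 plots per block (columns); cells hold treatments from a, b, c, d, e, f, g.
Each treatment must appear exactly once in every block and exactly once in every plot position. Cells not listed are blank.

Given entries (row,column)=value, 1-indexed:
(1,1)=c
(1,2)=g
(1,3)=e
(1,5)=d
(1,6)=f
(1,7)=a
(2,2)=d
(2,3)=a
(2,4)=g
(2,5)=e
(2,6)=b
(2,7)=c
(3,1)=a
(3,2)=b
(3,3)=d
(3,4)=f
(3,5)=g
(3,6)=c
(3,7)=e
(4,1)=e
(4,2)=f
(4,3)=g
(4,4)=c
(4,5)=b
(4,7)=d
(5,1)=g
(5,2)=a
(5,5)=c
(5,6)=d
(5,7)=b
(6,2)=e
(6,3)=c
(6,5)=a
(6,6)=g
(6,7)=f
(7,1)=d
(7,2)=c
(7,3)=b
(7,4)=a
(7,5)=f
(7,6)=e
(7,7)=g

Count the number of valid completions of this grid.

Block 1, plot 4: eliminating its block and plot leaves {b}.
Block 2, plot 1: eliminating its block and plot leaves {f}.
Block 4, plot 6: eliminating its block and plot leaves {a}.
Block 5, plot 3: eliminating its block and plot leaves {f}.
Block 5, plot 4: eliminating its block and plot leaves {e}.
Block 6, plot 1: eliminating its block and plot leaves {b}.
Block 6, plot 4: eliminating its block and plot leaves {b, d}.
Only one assignment across all blanks avoids any block or plot repeat, giving 1 completion.

1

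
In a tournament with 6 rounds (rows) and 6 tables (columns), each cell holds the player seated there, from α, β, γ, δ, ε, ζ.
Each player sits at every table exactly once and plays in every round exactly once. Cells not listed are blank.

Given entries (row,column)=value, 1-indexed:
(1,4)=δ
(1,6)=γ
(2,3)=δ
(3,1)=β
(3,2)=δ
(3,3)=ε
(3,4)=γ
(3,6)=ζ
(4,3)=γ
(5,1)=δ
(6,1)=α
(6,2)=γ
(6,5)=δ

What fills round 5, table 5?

Round 3, table 5: round 3 has {β, γ, δ, ε, ζ} and table 5 has {δ}, leaving only α.
Round 5, table 5 is narrowed to {β, γ, ε, ζ}.
If it were β, propagating the remaining blanks reaches a contradiction.
If it were ε, propagating the remaining blanks reaches a contradiction.
If it were ζ, propagating the remaining blanks reaches a contradiction.
So round 5, table 5 must be γ.

γ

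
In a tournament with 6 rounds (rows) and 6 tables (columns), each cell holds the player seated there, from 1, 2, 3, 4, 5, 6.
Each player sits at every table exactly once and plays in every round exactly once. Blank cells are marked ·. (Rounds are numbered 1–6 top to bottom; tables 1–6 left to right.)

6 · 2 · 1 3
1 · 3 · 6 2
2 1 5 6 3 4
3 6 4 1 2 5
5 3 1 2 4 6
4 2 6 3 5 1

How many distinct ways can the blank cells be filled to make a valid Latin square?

Round 1, table 2: eliminating its round and table leaves {4, 5}.
Round 1, table 4: eliminating its round and table leaves {4, 5}.
Round 2, table 2: eliminating its round and table leaves {4, 5}.
Round 2, table 4: eliminating its round and table leaves {4, 5}.
Enumerating the assignments across these blanks that avoid any round or table repeat gives 2 completions.

2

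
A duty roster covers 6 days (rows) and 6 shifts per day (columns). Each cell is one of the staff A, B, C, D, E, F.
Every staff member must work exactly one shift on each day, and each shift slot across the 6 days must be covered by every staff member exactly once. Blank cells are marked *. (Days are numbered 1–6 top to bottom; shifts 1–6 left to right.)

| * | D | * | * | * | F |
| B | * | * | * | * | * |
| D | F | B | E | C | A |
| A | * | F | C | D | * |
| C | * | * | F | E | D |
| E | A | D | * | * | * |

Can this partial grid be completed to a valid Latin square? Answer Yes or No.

Day 1, shift 1: day 1 together with shift 1 already contain {A, B, C, D, E, F} — every symbol — so nothing can go there. The grid has no valid completion.

No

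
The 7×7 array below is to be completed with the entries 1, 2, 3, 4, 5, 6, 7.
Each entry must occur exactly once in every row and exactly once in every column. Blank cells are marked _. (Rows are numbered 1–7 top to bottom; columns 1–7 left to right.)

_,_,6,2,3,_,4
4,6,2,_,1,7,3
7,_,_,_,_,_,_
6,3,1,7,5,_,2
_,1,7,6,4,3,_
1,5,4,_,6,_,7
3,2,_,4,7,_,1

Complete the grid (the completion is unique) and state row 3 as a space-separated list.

7 4 3 1 2 5 6

Row 3, column 2: row 3 has {7} and column 2 has {1, 2, 3, 5, 6}, leaving only 4.
Row 3, column 5: row 3 has {4, 7} and column 5 has {1, 3, 4, 5, 6, 7}, leaving only 2.
Row 1, column 1: row 1 has {2, 3, 4, 6} and column 1 has {1, 3, 4, 6, 7}, leaving only 5.
Row 1, column 2: row 1 has {2, 3, 4, 5, 6} and column 2 has {1, 2, 3, 4, 5, 6}, leaving only 7.
Row 1, column 6: row 1 has {2, 3, 4, 5, 6, 7} and column 6 has {3, 7}, leaving only 1.
Row 2, column 4: row 2 has {1, 2, 3, 4, 6, 7} and column 4 has {2, 4, 6, 7}, leaving only 5.
Row 4, column 6: row 4 has {1, 2, 3, 5, 6, 7} and column 6 has {1, 3, 7}, leaving only 4.
Row 5, column 1: row 5 has {1, 3, 4, 6, 7} and column 1 has {1, 3, 4, 5, 6, 7}, leaving only 2.
Row 5, column 7: row 5 has {1, 2, 3, 4, 6, 7} and column 7 has {1, 2, 3, 4, 7}, leaving only 5.
Row 3, column 7: row 3 has {2, 4, 7} and column 7 has {1, 2, 3, 4, 5, 7}, leaving only 6.
Row 3, column 6: row 3 has {2, 4, 6, 7} and column 6 has {1, 3, 4, 7}, leaving only 5.
Row 3, column 3: row 3 has {2, 4, 5, 6, 7} and column 3 has {1, 2, 4, 6, 7}, leaving only 3.
Row 3, column 4: row 3 has {2, 3, 4, 5, 6, 7} and column 4 has {2, 4, 5, 6, 7}, leaving only 1.
So row 3 reads: 7 4 3 1 2 5 6.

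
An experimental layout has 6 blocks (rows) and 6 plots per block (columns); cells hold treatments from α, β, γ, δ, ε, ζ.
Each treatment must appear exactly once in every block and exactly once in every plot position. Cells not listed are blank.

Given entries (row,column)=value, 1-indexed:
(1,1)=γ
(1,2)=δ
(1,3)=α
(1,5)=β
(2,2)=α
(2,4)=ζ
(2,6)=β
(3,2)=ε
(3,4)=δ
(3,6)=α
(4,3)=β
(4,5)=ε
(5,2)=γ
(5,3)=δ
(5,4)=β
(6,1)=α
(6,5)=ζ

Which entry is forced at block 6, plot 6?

δ

Block 1, plot 4: block 1 has {α, β, γ, δ} and plot 4 has {β, δ, ζ}, leaving only ε.
Block 1, plot 6: block 1 has {α, β, γ, δ, ε} and plot 6 has {α, β}, leaving only ζ.
Block 3, plot 5: block 3 has {α, δ, ε} and plot 5 has {β, ε, ζ}, leaving only γ.
Block 2, plot 5: block 2 has {α, β, ζ} and plot 5 has {β, γ, ε, ζ}, leaving only δ.
Block 2, plot 1: block 2 has {α, β, δ, ζ} and plot 1 has {α, γ}, leaving only ε.
Block 2, plot 3: block 2 has {α, β, δ, ε, ζ} and plot 3 has {α, β, δ}, leaving only γ.
Block 3, plot 3: block 3 has {α, γ, δ, ε} and plot 3 has {α, β, γ, δ}, leaving only ζ.
Block 3, plot 1: block 3 has {α, γ, δ, ε, ζ} and plot 1 has {α, γ, ε}, leaving only β.
Block 4, plot 2: block 4 has {β, ε} and plot 2 has {α, γ, δ, ε}, leaving only ζ.
Block 4, plot 1: block 4 has {β, ε, ζ} and plot 1 has {α, β, γ, ε}, leaving only δ.
Block 4, plot 6: block 4 has {β, δ, ε, ζ} and plot 6 has {α, β, ζ}, leaving only γ.
Block 4, plot 4: block 4 has {β, γ, δ, ε, ζ} and plot 4 has {β, δ, ε, ζ}, leaving only α.
Block 5, plot 1: block 5 has {β, γ, δ} and plot 1 has {α, β, γ, δ, ε}, leaving only ζ.
Block 5, plot 5: block 5 has {β, γ, δ, ζ} and plot 5 has {β, γ, δ, ε, ζ}, leaving only α.
Block 5, plot 6: block 5 has {α, β, γ, δ, ζ} and plot 6 has {α, β, γ, ζ}, leaving only ε.
Block 6 already has {α, ζ} and plot 6 already has {α, β, γ, ε, ζ}, so block 6, plot 6 must be δ.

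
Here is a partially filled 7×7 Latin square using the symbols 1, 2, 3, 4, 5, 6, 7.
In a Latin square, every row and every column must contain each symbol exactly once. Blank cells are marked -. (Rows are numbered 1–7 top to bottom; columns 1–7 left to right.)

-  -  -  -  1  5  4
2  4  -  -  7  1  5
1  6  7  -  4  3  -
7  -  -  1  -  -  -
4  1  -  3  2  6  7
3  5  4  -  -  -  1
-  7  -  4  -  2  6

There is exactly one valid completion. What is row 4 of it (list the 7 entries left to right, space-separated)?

Row 4, column 6: row 4 has {1, 7} and column 6 has {1, 2, 3, 5, 6}, leaving only 4.
Row 1, column 1: row 1 has {1, 4, 5} and column 1 has {1, 2, 3, 4, 7}, leaving only 6.
Row 2, column 4: row 2 has {1, 2, 4, 5, 7} and column 4 has {1, 3, 4}, leaving only 6.
Row 2, column 3: row 2 has {1, 2, 4, 5, 6, 7} and column 3 has {4, 7}, leaving only 3.
Row 1, column 3: row 1 has {1, 4, 5, 6} and column 3 has {3, 4, 7}, leaving only 2.
Row 1, column 2: row 1 has {1, 2, 4, 5, 6} and column 2 has {1, 4, 5, 6, 7}, leaving only 3.
Row 4, column 2: row 4 has {1, 4, 7} and column 2 has {1, 3, 4, 5, 6, 7}, leaving only 2.
Row 4, column 7: row 4 has {1, 2, 4, 7} and column 7 has {1, 4, 5, 6, 7}, leaving only 3.
Row 1, column 4: row 1 has {1, 2, 3, 4, 5, 6} and column 4 has {1, 3, 4, 6}, leaving only 7.
Row 3, column 7: row 3 has {1, 3, 4, 6, 7} and column 7 has {1, 3, 4, 5, 6, 7}, leaving only 2.
Row 3, column 4: row 3 has {1, 2, 3, 4, 6, 7} and column 4 has {1, 3, 4, 6, 7}, leaving only 5.
Row 5, column 3: row 5 has {1, 2, 3, 4, 6, 7} and column 3 has {2, 3, 4, 7}, leaving only 5.
Row 4, column 3: row 4 has {1, 2, 3, 4, 7} and column 3 has {2, 3, 4, 5, 7}, leaving only 6.
Row 4, column 5: row 4 has {1, 2, 3, 4, 6, 7} and column 5 has {1, 2, 4, 7}, leaving only 5.
So row 4 reads: 7 2 6 1 5 4 3.

7 2 6 1 5 4 3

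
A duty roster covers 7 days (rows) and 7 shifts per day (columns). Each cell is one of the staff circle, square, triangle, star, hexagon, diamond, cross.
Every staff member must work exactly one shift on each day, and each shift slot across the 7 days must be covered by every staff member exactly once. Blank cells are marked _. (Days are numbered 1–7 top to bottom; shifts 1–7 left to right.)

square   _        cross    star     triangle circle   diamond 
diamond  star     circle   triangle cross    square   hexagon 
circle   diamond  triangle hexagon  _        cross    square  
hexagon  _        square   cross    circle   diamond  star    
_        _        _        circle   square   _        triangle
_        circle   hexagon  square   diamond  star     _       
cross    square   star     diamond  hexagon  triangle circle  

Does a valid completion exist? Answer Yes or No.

No day or shift among the givens repeats a symbol, and propagating forced cells runs into no contradiction.
One valid completion exists (for instance, square hexagon cross star triangle circle diamond / diamond star circle triangle cross square hexagon / circle diamond triangle hexagon star cross square / hexagon triangle square cross circle diamond star / star cross diamond circle square hexagon triangle / triangle circle hexagon square diamond star cross / cross square star diamond hexagon triangle circle).

Yes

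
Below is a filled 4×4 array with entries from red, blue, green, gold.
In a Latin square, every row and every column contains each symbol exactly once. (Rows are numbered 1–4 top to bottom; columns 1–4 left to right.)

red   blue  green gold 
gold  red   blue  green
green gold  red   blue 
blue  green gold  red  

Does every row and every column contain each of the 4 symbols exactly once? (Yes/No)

Yes

Each row is a permutation of the 4 symbols, and so is each column.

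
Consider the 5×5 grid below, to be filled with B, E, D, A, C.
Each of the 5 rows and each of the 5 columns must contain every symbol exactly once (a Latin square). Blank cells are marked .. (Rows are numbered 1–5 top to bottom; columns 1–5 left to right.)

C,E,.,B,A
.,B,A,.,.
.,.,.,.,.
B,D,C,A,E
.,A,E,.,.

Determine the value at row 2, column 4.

Row 1, column 3: row 1 has {B, E, A, C} and column 3 has {E, A, C}, leaving only D.
Row 3, column 2: row 3 has {} and column 2 has {B, E, D, A}, leaving only C.
Row 3, column 3: row 3 has {C} and column 3 has {E, D, A, C}, leaving only B.
Row 3, column 5: row 3 has {B, C} and column 5 has {E, A}, leaving only D.
Row 2, column 5: row 2 has {B, A} and column 5 has {E, D, A}, leaving only C.
Row 3, column 4: row 3 has {B, D, C} and column 4 has {B, A}, leaving only E.
Row 2 already has {B, A, C} and column 4 already has {B, E, A}, so row 2, column 4 must be D.

D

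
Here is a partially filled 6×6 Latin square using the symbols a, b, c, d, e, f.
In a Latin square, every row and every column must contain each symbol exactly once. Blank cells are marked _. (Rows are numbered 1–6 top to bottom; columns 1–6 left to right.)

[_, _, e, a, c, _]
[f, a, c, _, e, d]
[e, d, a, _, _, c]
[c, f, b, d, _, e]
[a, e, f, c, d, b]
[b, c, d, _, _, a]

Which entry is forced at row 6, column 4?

Row 1, column 1: row 1 has {a, c, e} and column 1 has {a, b, c, e, f}, leaving only d.
Row 1, column 2: row 1 has {a, c, d, e} and column 2 has {a, c, d, e, f}, leaving only b.
Row 1, column 6: row 1 has {a, b, c, d, e} and column 6 has {a, b, c, d, e}, leaving only f.
Row 2, column 4: row 2 has {a, c, d, e, f} and column 4 has {a, c, d}, leaving only b.
Row 3, column 4: row 3 has {a, c, d, e} and column 4 has {a, b, c, d}, leaving only f.
Row 6 already has {a, b, c, d} and column 4 already has {a, b, c, d, f}, so row 6, column 4 must be e.

e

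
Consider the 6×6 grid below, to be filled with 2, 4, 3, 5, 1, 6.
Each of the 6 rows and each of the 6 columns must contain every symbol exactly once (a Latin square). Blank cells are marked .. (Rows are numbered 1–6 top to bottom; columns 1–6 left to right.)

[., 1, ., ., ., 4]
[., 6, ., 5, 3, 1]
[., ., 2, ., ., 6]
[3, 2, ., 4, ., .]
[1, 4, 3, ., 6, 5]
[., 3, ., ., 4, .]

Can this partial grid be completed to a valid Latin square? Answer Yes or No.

Row 4, column 6: row 4 together with column 6 already contain {2, 4, 3, 5, 1, 6} — every symbol — so nothing can go there. The grid has no valid completion.

No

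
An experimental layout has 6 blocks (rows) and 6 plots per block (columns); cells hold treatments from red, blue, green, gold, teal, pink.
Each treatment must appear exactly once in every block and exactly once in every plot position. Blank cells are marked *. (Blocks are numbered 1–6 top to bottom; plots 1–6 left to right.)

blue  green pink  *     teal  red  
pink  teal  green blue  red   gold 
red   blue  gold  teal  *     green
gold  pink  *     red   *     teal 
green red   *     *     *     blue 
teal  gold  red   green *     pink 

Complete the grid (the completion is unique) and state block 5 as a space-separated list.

green red teal pink gold blue

Block 5, plot 3: block 5 has {red, blue, green} and plot 3 has {red, green, gold, pink}, leaving only teal.
Block 1, plot 4: block 1 has {red, blue, green, teal, pink} and plot 4 has {red, blue, green, teal}, leaving only gold.
Block 5, plot 4: block 5 has {red, blue, green, teal} and plot 4 has {red, blue, green, gold, teal}, leaving only pink.
Block 5, plot 5: block 5 has {red, blue, green, teal, pink} and plot 5 has {red, teal}, leaving only gold.
So block 5 reads: green red teal pink gold blue.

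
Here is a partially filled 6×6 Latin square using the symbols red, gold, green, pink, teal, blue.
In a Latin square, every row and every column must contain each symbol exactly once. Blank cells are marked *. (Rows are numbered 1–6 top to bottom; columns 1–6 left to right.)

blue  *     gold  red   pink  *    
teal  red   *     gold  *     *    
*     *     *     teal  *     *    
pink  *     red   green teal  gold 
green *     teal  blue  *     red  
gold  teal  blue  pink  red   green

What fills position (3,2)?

Row 1, column 2: row 1 has {red, gold, pink, blue} and column 2 has {red, teal}, leaving only green.
Row 1, column 6: row 1 has {red, gold, green, pink, blue} and column 6 has {red, gold, green}, leaving only teal.
Row 3, column 1: row 3 has {teal} and column 1 has {gold, green, pink, teal, blue}, leaving only red.
Row 4, column 2: row 4 has {red, gold, green, pink, teal} and column 2 has {red, green, teal}, leaving only blue.
Row 5, column 5: row 5 has {red, green, teal, blue} and column 5 has {red, pink, teal}, leaving only gold.
Row 5, column 2: row 5 has {red, gold, green, teal, blue} and column 2 has {red, green, teal, blue}, leaving only pink.
Row 3 already has {red, teal} and column 2 already has {red, green, pink, teal, blue}, so row 3, column 2 must be gold.

gold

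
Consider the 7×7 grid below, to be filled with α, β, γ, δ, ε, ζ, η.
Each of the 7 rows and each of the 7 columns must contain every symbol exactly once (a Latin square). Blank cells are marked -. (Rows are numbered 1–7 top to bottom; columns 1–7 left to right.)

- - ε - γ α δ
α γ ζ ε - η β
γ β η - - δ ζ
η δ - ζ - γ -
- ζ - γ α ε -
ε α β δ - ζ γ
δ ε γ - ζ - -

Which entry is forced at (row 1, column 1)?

Row 1, column 2: row 1 has {α, γ, δ, ε} and column 2 has {α, β, γ, δ, ε, ζ}, leaving only η.
Row 1, column 4: row 1 has {α, γ, δ, ε, η} and column 4 has {γ, δ, ε, ζ}, leaving only β.
Row 1 already has {α, β, γ, δ, ε, η} and column 1 already has {α, γ, δ, ε, η}, so row 1, column 1 must be ζ.

ζ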